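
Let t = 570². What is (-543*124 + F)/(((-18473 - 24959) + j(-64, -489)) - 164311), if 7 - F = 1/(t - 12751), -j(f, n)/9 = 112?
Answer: 21015431426/65161415899 ≈ 0.32251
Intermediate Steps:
j(f, n) = -1008 (j(f, n) = -9*112 = -1008)
t = 324900
F = 2185042/312149 (F = 7 - 1/(324900 - 12751) = 7 - 1/312149 = 2185042/312149 ≈ 7.0000)
(-543*124 + F)/(((-18473 - 24959) + j(-64, -489)) - 164311) = (-543*124 + 2185042/312149)/(((-18473 - 24959) - 1008) - 164311) = (-67332 + 2185042/312149)/((-43432 - 1008) - 164311) = -21015431426/(312149*(-44440 - 164311)) = -21015431426/312149/(-208751) = -21015431426/312149*(-1/208751) = 21015431426/65161415899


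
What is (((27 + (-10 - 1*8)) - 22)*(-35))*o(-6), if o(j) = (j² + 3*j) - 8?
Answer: 4550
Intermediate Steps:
o(j) = -8 + j² + 3*j
(((27 + (-10 - 1*8)) - 22)*(-35))*o(-6) = (((27 + (-10 - 1*8)) - 22)*(-35))*(-8 + (-6)² + 3*(-6)) = (((27 + (-10 - 8)) - 22)*(-35))*(-8 + 36 - 18) = (((27 - 18) - 22)*(-35))*10 = ((9 - 22)*(-35))*10 = -13*(-35)*10 = 455*10 = 4550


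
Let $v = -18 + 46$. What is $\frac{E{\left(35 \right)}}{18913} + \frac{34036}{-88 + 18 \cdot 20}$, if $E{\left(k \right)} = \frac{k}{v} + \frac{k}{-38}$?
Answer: $\frac{764421012}{6108899} \approx 125.13$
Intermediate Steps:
$v = 28$
$E{\left(k \right)} = \frac{5 k}{532}$ ($E{\left(k \right)} = \frac{k}{28} + \frac{k}{-38} = k \frac{1}{28} + k \left(- \frac{1}{38}\right) = \frac{k}{28} - \frac{k}{38} = \frac{5 k}{532}$)
$\frac{E{\left(35 \right)}}{18913} + \frac{34036}{-88 + 18 \cdot 20} = \frac{\frac{5}{532} \cdot 35}{18913} + \frac{34036}{-88 + 18 \cdot 20} = \frac{25}{76} \cdot \frac{1}{18913} + \frac{34036}{-88 + 360} = \frac{25}{1437388} + \frac{34036}{272} = \frac{25}{1437388} + 34036 \cdot \frac{1}{272} = \frac{25}{1437388} + \frac{8509}{68} = \frac{764421012}{6108899}$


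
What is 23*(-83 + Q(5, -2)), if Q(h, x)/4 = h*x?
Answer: -2829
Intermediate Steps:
Q(h, x) = 4*h*x (Q(h, x) = 4*(h*x) = 4*h*x)
23*(-83 + Q(5, -2)) = 23*(-83 + 4*5*(-2)) = 23*(-83 - 40) = 23*(-123) = -2829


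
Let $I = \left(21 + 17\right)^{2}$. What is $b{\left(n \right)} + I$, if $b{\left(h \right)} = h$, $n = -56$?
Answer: $1388$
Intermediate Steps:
$I = 1444$ ($I = 38^{2} = 1444$)
$b{\left(n \right)} + I = -56 + 1444 = 1388$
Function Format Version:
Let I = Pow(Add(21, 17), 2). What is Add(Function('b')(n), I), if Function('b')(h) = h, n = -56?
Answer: 1388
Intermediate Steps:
I = 1444 (I = Pow(38, 2) = 1444)
Add(Function('b')(n), I) = Add(-56, 1444) = 1388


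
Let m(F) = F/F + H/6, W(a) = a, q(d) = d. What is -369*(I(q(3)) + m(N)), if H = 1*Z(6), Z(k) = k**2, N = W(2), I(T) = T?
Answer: -3690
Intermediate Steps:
N = 2
H = 36 (H = 1*6**2 = 1*36 = 36)
m(F) = 7 (m(F) = F/F + 36/6 = 1 + 36*(1/6) = 1 + 6 = 7)
-369*(I(q(3)) + m(N)) = -369*(3 + 7) = -369*10 = -3690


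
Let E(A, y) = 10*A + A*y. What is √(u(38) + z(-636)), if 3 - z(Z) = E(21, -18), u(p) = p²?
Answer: √1615 ≈ 40.187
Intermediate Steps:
z(Z) = 171 (z(Z) = 3 - 21*(10 - 18) = 3 - 21*(-8) = 3 - 1*(-168) = 3 + 168 = 171)
√(u(38) + z(-636)) = √(38² + 171) = √(1444 + 171) = √1615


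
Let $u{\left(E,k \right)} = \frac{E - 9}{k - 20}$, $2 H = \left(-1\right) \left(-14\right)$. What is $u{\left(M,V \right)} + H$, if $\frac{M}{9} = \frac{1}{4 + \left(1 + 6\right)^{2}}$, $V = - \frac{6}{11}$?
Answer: $\frac{44497}{5989} \approx 7.4298$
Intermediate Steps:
$H = 7$ ($H = \frac{\left(-1\right) \left(-14\right)}{2} = \frac{1}{2} \cdot 14 = 7$)
$V = - \frac{6}{11}$ ($V = \left(-6\right) \frac{1}{11} = - \frac{6}{11} \approx -0.54545$)
$M = \frac{9}{53}$ ($M = \frac{9}{4 + \left(1 + 6\right)^{2}} = \frac{9}{4 + 7^{2}} = \frac{9}{4 + 49} = \frac{9}{53} \approx 0.16981$)
$u{\left(E,k \right)} = \frac{-9 + E}{-20 + k}$
$u{\left(M,V \right)} + H = \frac{-9 + \frac{9}{53}}{-20 - \frac{6}{11}} + 7 = \frac{1}{- \frac{226}{11}} \left(- \frac{468}{53}\right) + 7 = \left(- \frac{11}{226}\right) \left(- \frac{468}{53}\right) + 7 = \frac{2574}{5989} + 7 = \frac{44497}{5989}$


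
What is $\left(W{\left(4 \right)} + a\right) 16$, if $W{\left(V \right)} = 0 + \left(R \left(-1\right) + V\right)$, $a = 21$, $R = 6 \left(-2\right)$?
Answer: $592$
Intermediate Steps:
$R = -12$
$W{\left(V \right)} = 12 + V$ ($W{\left(V \right)} = 0 + \left(\left(-12\right) \left(-1\right) + V\right) = 0 + \left(12 + V\right) = 12 + V$)
$\left(W{\left(4 \right)} + a\right) 16 = \left(\left(12 + 4\right) + 21\right) 16 = \left(16 + 21\right) 16 = 37 \cdot 16 = 592$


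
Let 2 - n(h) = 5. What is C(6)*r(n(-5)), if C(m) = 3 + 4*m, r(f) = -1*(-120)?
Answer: 3240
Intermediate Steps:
n(h) = -3 (n(h) = 2 - 1*5 = 2 - 5 = -3)
r(f) = 120
C(6)*r(n(-5)) = (3 + 4*6)*120 = (3 + 24)*120 = 27*120 = 3240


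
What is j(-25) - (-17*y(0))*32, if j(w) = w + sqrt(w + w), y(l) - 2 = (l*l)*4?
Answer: 1063 + 5*I*sqrt(2) ≈ 1063.0 + 7.0711*I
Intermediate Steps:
y(l) = 2 + 4*l**2 (y(l) = 2 + (l*l)*4 = 2 + l**2*4 = 2 + 4*l**2)
j(w) = w + sqrt(2)*sqrt(w) (j(w) = w + sqrt(2*w) = w + sqrt(2)*sqrt(w))
j(-25) - (-17*y(0))*32 = (-25 + sqrt(2)*sqrt(-25)) - (-17*(2 + 4*0**2))*32 = (-25 + sqrt(2)*(5*I)) - (-17*(2 + 4*0))*32 = (-25 + 5*I*sqrt(2)) - (-17*(2 + 0))*32 = (-25 + 5*I*sqrt(2)) - (-17*2)*32 = (-25 + 5*I*sqrt(2)) - (-34)*32 = (-25 + 5*I*sqrt(2)) - 1*(-1088) = (-25 + 5*I*sqrt(2)) + 1088 = 1063 + 5*I*sqrt(2)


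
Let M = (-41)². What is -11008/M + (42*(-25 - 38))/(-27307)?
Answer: -42306790/6557581 ≈ -6.4516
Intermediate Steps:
M = 1681
-11008/M + (42*(-25 - 38))/(-27307) = -11008/1681 + (42*(-25 - 38))/(-27307) = -11008*1/1681 + (42*(-63))*(-1/27307) = -11008/1681 - 2646*(-1/27307) = -11008/1681 + 378/3901 = -42306790/6557581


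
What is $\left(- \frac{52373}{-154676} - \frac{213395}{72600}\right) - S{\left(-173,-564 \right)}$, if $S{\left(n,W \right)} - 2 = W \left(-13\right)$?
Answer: $- \frac{4119309676181}{561473880} \approx -7336.6$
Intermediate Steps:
$S{\left(n,W \right)} = 2 - 13 W$ ($S{\left(n,W \right)} = 2 + W \left(-13\right) = 2 - 13 W$)
$\left(- \frac{52373}{-154676} - \frac{213395}{72600}\right) - S{\left(-173,-564 \right)} = \left(- \frac{52373}{-154676} - \frac{213395}{72600}\right) - \left(2 - -7332\right) = \left(\left(-52373\right) \left(- \frac{1}{154676}\right) - \frac{42679}{14520}\right) - \left(2 + 7332\right) = \left(\frac{52373}{154676} - \frac{42679}{14520}\right) - 7334 = - \frac{1460240261}{561473880} - 7334 = - \frac{4119309676181}{561473880}$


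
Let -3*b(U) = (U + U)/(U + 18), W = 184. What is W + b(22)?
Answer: 5509/30 ≈ 183.63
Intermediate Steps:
b(U) = -2*U/(3*(18 + U)) (b(U) = -(U + U)/(3*(U + 18)) = -2*U/(3*(18 + U)))
W + b(22) = 184 - 2*22/(54 + 3*22) = 184 - 2*22/(54 + 66) = 184 - 2*22/120 = 184 - 2*22*1/120 = 184 - 11/30 = 5509/30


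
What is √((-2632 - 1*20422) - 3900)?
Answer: I*√26954 ≈ 164.18*I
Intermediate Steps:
√((-2632 - 1*20422) - 3900) = √((-2632 - 20422) - 3900) = √(-23054 - 3900) = √(-26954) = I*√26954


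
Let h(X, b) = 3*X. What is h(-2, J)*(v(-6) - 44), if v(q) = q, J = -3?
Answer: 300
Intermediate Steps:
h(-2, J)*(v(-6) - 44) = (3*(-2))*(-6 - 44) = -6*(-50) = 300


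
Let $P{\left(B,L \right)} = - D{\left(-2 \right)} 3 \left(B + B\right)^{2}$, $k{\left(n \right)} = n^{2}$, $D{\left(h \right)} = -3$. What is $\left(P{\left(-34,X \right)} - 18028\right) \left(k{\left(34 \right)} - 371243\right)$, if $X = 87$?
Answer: $-8729612156$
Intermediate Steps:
$P{\left(B,L \right)} = 36 B^{2}$ ($P{\left(B,L \right)} = \left(-1\right) \left(-3\right) 3 \left(B + B\right)^{2} = 3 \cdot 3 \left(2 B\right)^{2} = 9 \cdot 4 B^{2} = 36 B^{2}$)
$\left(P{\left(-34,X \right)} - 18028\right) \left(k{\left(34 \right)} - 371243\right) = \left(36 \left(-34\right)^{2} - 18028\right) \left(34^{2} - 371243\right) = \left(36 \cdot 1156 - 18028\right) \left(1156 - 371243\right) = \left(41616 - 18028\right) \left(-370087\right) = 23588 \left(-370087\right) = -8729612156$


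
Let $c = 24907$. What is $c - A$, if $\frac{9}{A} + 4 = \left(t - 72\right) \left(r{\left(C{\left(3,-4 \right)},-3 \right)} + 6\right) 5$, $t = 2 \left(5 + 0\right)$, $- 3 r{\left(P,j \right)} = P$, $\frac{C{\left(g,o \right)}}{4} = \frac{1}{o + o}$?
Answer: $\frac{143140556}{5747} \approx 24907.0$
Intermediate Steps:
$C{\left(g,o \right)} = \frac{2}{o}$ ($C{\left(g,o \right)} = \frac{4}{o + o} = \frac{4}{2 o} = 4 \frac{1}{2 o} = \frac{2}{o}$)
$r{\left(P,j \right)} = - \frac{P}{3}$
$t = 10$ ($t = 2 \cdot 5 = 10$)
$A = - \frac{27}{5747}$ ($A = \frac{9}{-4 + \left(10 - 72\right) \left(- \frac{2 \frac{1}{-4}}{3} + 6\right) 5} = \frac{9}{-4 - 62 \left(- \frac{2 \left(- \frac{1}{4}\right)}{3} + 6\right) 5} = \frac{9}{-4 - 62 \left(\left(- \frac{1}{3}\right) \left(- \frac{1}{2}\right) + 6\right) 5} = \frac{9}{-4 - 62 \left(\frac{1}{6} + 6\right) 5} = \frac{9}{-4 - 62 \cdot \frac{37}{6} \cdot 5} = \frac{9}{-4 - \frac{5735}{3}} = \frac{9}{- \frac{5747}{3}} = 9 \left(- \frac{3}{5747}\right) = - \frac{27}{5747} \approx -0.0046981$)
$c - A = 24907 - - \frac{27}{5747} = 24907 + \frac{27}{5747} = \frac{143140556}{5747}$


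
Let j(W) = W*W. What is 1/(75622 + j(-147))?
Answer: 1/97231 ≈ 1.0285e-5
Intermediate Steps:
j(W) = W²
1/(75622 + j(-147)) = 1/(75622 + (-147)²) = 1/(75622 + 21609) = 1/97231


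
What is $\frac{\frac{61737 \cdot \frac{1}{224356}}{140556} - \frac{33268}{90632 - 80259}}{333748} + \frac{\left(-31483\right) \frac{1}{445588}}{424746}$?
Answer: $- \frac{6868349720248372151}{702579525750800678844864} \approx -9.7759 \cdot 10^{-6}$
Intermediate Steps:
$\frac{\frac{61737 \cdot \frac{1}{224356}}{140556} - \frac{33268}{90632 - 80259}}{333748} + \frac{\left(-31483\right) \frac{1}{445588}}{424746} = \left(61737 \cdot \frac{1}{224356} \cdot \frac{1}{140556} - \frac{33268}{10373}\right) \frac{1}{333748} + \left(-31483\right) \frac{1}{445588} \cdot \frac{1}{424746} = \left(\frac{61737}{224356} \cdot \frac{1}{140556} - \frac{33268}{10373}\right) \frac{1}{333748} - \frac{1657}{9961143192} = \left(\frac{1583}{808579024} - \frac{33268}{10373}\right) \frac{1}{333748} - \frac{1657}{9961143192} = \left(- \frac{2445435504543}{762490019632}\right) \frac{1}{333748} - \frac{1657}{9961143192} = - \frac{2445435504543}{254479519072140736} - \frac{1657}{9961143192} = - \frac{6868349720248372151}{702579525750800678844864}$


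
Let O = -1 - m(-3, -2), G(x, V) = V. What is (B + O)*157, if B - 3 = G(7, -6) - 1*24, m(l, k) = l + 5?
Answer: -4710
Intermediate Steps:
m(l, k) = 5 + l
B = -27 (B = 3 + (-6 - 1*24) = 3 + (-6 - 24) = 3 - 30 = -27)
O = -3 (O = -1 - (5 - 3) = -1 - 1*2 = -1 - 2 = -3)
(B + O)*157 = (-27 - 3)*157 = -30*157 = -4710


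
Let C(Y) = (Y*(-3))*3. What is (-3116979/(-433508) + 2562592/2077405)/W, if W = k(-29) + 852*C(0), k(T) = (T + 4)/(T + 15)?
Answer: 53102923245617/11257146084250 ≈ 4.7173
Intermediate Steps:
C(Y) = -9*Y (C(Y) = -3*Y*3 = -9*Y)
k(T) = (4 + T)/(15 + T)
W = 25/14 (W = (4 - 29)/(15 - 29) + 852*(-9*0) = -25/(-14) + 852*0 = -1/14*(-25) + 0 = 25/14 + 0 = 25/14 ≈ 1.7857)
(-3116979/(-433508) + 2562592/2077405)/W = (-3116979/(-433508) + 2562592/2077405)/(25/14) = (-3116979*(-1/433508) + 2562592*(1/2077405))*(14/25) = (3116979/433508 + 2562592/2077405)*(14/25) = (7586131892231/900571686740)*(14/25) = 53102923245617/11257146084250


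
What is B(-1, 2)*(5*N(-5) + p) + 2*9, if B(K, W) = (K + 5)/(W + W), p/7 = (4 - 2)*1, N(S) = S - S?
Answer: 32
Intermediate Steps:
N(S) = 0
p = 14 (p = 7*((4 - 2)*1) = 7*(2*1) = 7*2 = 14)
B(K, W) = (5 + K)/(2*W) (B(K, W) = (5 + K)/((2*W)) = (5 + K)*(1/(2*W)) = (5 + K)/(2*W))
B(-1, 2)*(5*N(-5) + p) + 2*9 = ((½)*(5 - 1)/2)*(5*0 + 14) + 2*9 = ((½)*(½)*4)*(0 + 14) + 18 = 1*14 + 18 = 14 + 18 = 32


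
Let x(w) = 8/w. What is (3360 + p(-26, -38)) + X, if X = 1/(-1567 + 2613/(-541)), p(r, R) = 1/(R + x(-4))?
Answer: 71429695/21259 ≈ 3360.0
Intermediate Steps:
p(r, R) = 1/(-2 + R) (p(r, R) = 1/(R + 8/(-4)) = 1/(R + 8*(-¼)) = 1/(R - 2) = 1/(-2 + R))
X = -541/850360 (X = 1/(-1567 + 2613*(-1/541)) = 1/(-1567 - 2613/541) = 1/(-850360/541) = -541/850360 ≈ -0.00063620)
(3360 + p(-26, -38)) + X = (3360 + 1/(-2 - 38)) - 541/850360 = (3360 + 1/(-40)) - 541/850360 = (3360 - 1/40) - 541/850360 = 134399/40 - 541/850360 = 71429695/21259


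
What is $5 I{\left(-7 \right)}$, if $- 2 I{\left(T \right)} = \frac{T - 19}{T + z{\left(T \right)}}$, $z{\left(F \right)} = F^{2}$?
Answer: $\frac{65}{42} \approx 1.5476$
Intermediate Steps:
$I{\left(T \right)} = - \frac{-19 + T}{2 \left(T + T^{2}\right)}$ ($I{\left(T \right)} = - \frac{\left(T - 19\right) \frac{1}{T + T^{2}}}{2} = - \frac{\left(-19 + T\right) \frac{1}{T + T^{2}}}{2} = - \frac{\frac{1}{T + T^{2}} \left(-19 + T\right)}{2} = - \frac{-19 + T}{2 \left(T + T^{2}\right)}$)
$5 I{\left(-7 \right)} = 5 \frac{19 - -7}{2 \left(-7\right) \left(1 - 7\right)} = 5 \cdot \frac{1}{2} \left(- \frac{1}{7}\right) \frac{1}{-6} \left(19 + 7\right) = 5 \cdot \frac{1}{2} \left(- \frac{1}{7}\right) \left(- \frac{1}{6}\right) 26 = 5 \cdot \frac{13}{42} = \frac{65}{42}$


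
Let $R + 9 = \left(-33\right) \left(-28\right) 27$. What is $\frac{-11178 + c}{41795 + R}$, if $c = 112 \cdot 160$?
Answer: $\frac{3371}{33367} \approx 0.10103$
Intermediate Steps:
$R = 24939$ ($R = -9 + \left(-33\right) \left(-28\right) 27 = -9 + 924 \cdot 27 = -9 + 24948 = 24939$)
$c = 17920$
$\frac{-11178 + c}{41795 + R} = \frac{-11178 + 17920}{41795 + 24939} = \frac{6742}{66734} = 6742 \cdot \frac{1}{66734} = \frac{3371}{33367}$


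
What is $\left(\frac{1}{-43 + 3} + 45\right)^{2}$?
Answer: $\frac{3236401}{1600} \approx 2022.8$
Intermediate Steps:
$\left(\frac{1}{-43 + 3} + 45\right)^{2} = \left(\frac{1}{-40} + 45\right)^{2} = \left(- \frac{1}{40} + 45\right)^{2} = \left(\frac{1799}{40}\right)^{2} = \frac{3236401}{1600}$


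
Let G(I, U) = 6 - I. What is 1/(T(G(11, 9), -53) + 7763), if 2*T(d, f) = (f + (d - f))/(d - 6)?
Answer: 22/170791 ≈ 0.00012881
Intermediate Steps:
T(d, f) = d/(2*(-6 + d)) (T(d, f) = ((f + (d - f))/(d - 6))/2 = (d/(-6 + d))/2 = d/(2*(-6 + d)))
1/(T(G(11, 9), -53) + 7763) = 1/((6 - 1*11)/(2*(-6 + (6 - 1*11))) + 7763) = 1/((6 - 11)/(2*(-6 + (6 - 11))) + 7763) = 1/((1/2)*(-5)/(-6 - 5) + 7763) = 1/((1/2)*(-5)/(-11) + 7763) = 1/((1/2)*(-5)*(-1/11) + 7763) = 1/(5/22 + 7763) = 1/(170791/22) = 22/170791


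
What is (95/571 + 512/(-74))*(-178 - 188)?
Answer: 52213926/21127 ≈ 2471.4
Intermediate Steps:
(95/571 + 512/(-74))*(-178 - 188) = (95*(1/571) + 512*(-1/74))*(-366) = (95/571 - 256/37)*(-366) = -142661/21127*(-366) = 52213926/21127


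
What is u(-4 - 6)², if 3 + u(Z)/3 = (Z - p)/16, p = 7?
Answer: 38025/256 ≈ 148.54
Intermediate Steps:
u(Z) = -165/16 + 3*Z/16 (u(Z) = -9 + 3*((Z - 1*7)/16) = -9 + 3*((Z - 7)*(1/16)) = -9 + 3*((-7 + Z)*(1/16)) = -9 + 3*(-7/16 + Z/16) = -9 + (-21/16 + 3*Z/16) = -165/16 + 3*Z/16)
u(-4 - 6)² = (-165/16 + 3*(-4 - 6)/16)² = (-165/16 + (3/16)*(-10))² = (-165/16 - 15/8)² = (-195/16)² = 38025/256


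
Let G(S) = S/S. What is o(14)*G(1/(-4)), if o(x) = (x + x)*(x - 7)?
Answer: 196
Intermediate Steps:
o(x) = 2*x*(-7 + x) (o(x) = (2*x)*(-7 + x) = 2*x*(-7 + x))
G(S) = 1
o(14)*G(1/(-4)) = (2*14*(-7 + 14))*1 = (2*14*7)*1 = 196*1 = 196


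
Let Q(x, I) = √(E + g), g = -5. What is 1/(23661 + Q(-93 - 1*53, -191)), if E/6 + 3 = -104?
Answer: 23661/559843568 - I*√647/559843568 ≈ 4.2264e-5 - 4.5434e-8*I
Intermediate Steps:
E = -642 (E = -18 + 6*(-104) = -18 - 624 = -642)
Q(x, I) = I*√647 (Q(x, I) = √(-642 - 5) = √(-647) = I*√647)
1/(23661 + Q(-93 - 1*53, -191)) = 1/(23661 + I*√647)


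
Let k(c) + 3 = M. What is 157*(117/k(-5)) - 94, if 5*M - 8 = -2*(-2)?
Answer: -30709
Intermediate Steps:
M = 12/5 (M = 8/5 + (-2*(-2))/5 = 8/5 + (⅕)*4 = 8/5 + ⅘ = 12/5 ≈ 2.4000)
k(c) = -⅗ (k(c) = -3 + 12/5 = -⅗)
157*(117/k(-5)) - 94 = 157*(117/(-⅗)) - 94 = 157*(117*(-5/3)) - 94 = 157*(-195) - 94 = -30615 - 94 = -30709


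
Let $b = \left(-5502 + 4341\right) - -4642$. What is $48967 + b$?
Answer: $52448$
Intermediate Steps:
$b = 3481$ ($b = -1161 + 4642 = 3481$)
$48967 + b = 48967 + 3481 = 52448$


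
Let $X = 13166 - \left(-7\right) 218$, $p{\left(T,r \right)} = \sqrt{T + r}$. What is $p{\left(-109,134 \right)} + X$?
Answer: $14697$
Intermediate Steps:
$X = 14692$ ($X = 13166 - -1526 = 13166 + 1526 = 14692$)
$p{\left(-109,134 \right)} + X = \sqrt{-109 + 134} + 14692 = \sqrt{25} + 14692 = 5 + 14692 = 14697$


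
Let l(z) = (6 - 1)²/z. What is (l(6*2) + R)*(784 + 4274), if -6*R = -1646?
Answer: 2796231/2 ≈ 1.3981e+6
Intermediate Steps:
R = 823/3 (R = -⅙*(-1646) = 823/3 ≈ 274.33)
l(z) = 25/z (l(z) = 5²/z = 25/z)
(l(6*2) + R)*(784 + 4274) = (25/((6*2)) + 823/3)*(784 + 4274) = (25/12 + 823/3)*5058 = (3317/12)*5058 = 2796231/2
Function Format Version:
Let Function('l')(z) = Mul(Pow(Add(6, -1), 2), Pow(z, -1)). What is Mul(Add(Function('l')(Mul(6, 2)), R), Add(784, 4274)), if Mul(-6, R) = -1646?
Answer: Rational(2796231, 2) ≈ 1.3981e+6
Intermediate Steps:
R = Rational(823, 3) (R = Mul(Rational(-1, 6), -1646) = Rational(823, 3) ≈ 274.33)
Function('l')(z) = Mul(25, Pow(z, -1)) (Function('l')(z) = Mul(Pow(5, 2), Pow(z, -1)) = Mul(25, Pow(z, -1)))
Mul(Add(Function('l')(Mul(6, 2)), R), Add(784, 4274)) = Mul(Add(Mul(25, Pow(Mul(6, 2), -1)), Rational(823, 3)), Add(784, 4274)) = Mul(Add(Mul(25, Pow(12, -1)), Rational(823, 3)), 5058) = Mul(Add(Mul(25, Rational(1, 12)), Rational(823, 3)), 5058) = Mul(Add(Rational(25, 12), Rational(823, 3)), 5058) = Mul(Rational(3317, 12), 5058) = Rational(2796231, 2)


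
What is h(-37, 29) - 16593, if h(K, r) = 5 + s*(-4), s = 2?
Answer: -16596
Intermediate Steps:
h(K, r) = -3 (h(K, r) = 5 + 2*(-4) = 5 - 8 = -3)
h(-37, 29) - 16593 = -3 - 16593 = -16596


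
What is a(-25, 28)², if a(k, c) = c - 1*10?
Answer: 324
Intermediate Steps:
a(k, c) = -10 + c (a(k, c) = c - 10 = -10 + c)
a(-25, 28)² = (-10 + 28)² = 18² = 324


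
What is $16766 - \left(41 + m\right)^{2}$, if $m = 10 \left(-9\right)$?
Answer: $14365$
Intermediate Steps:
$m = -90$
$16766 - \left(41 + m\right)^{2} = 16766 - \left(41 - 90\right)^{2} = 16766 - \left(-49\right)^{2} = 16766 - 2401 = 14365$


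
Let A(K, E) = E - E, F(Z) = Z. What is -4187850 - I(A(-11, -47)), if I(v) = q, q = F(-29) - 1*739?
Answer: -4187082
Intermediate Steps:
q = -768 (q = -29 - 1*739 = -29 - 739 = -768)
A(K, E) = 0
I(v) = -768
-4187850 - I(A(-11, -47)) = -4187850 - 1*(-768) = -4187850 + 768 = -4187082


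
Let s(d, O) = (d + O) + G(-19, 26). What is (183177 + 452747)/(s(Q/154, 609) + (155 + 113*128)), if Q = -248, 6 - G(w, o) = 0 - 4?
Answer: 24483074/586601 ≈ 41.737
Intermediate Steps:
G(w, o) = 10 (G(w, o) = 6 - (0 - 4) = 6 - 1*(-4) = 6 + 4 = 10)
s(d, O) = 10 + O + d (s(d, O) = (d + O) + 10 = (O + d) + 10 = 10 + O + d)
(183177 + 452747)/(s(Q/154, 609) + (155 + 113*128)) = (183177 + 452747)/((10 + 609 - 248/154) + (155 + 113*128)) = 635924/((10 + 609 - 248*1/154) + (155 + 14464)) = 635924/((10 + 609 - 124/77) + 14619) = 635924/(47539/77 + 14619) = 635924/(1173202/77) = 635924*(77/1173202) = 24483074/586601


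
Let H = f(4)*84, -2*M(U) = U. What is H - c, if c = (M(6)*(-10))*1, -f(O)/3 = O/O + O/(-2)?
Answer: 222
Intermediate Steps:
M(U) = -U/2
f(O) = -3 + 3*O/2 (f(O) = -3*(O/O + O/(-2)) = -3*(1 + O*(-½)) = -3*(1 - O/2) = -3 + 3*O/2)
c = 30 (c = (-½*6*(-10))*1 = -3*(-10)*1 = 30*1 = 30)
H = 252 (H = (-3 + (3/2)*4)*84 = (-3 + 6)*84 = 3*84 = 252)
H - c = 252 - 1*30 = 252 - 30 = 222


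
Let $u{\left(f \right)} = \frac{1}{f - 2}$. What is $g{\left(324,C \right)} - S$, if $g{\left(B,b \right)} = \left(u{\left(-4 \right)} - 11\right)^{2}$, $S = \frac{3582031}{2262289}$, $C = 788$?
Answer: $\frac{10026462205}{81442404} \approx 123.11$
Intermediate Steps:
$S = \frac{3582031}{2262289}$ ($S = 3582031 \cdot \frac{1}{2262289} = \frac{3582031}{2262289} \approx 1.5834$)
$u{\left(f \right)} = \frac{1}{-2 + f}$
$g{\left(B,b \right)} = \frac{4489}{36}$ ($g{\left(B,b \right)} = \left(\frac{1}{-2 - 4} - 11\right)^{2} = \left(\frac{1}{-6} - 11\right)^{2} = \left(- \frac{1}{6} - 11\right)^{2} = \left(- \frac{67}{6}\right)^{2} = \frac{4489}{36}$)
$g{\left(324,C \right)} - S = \frac{4489}{36} - \frac{3582031}{2262289} = \frac{10026462205}{81442404}$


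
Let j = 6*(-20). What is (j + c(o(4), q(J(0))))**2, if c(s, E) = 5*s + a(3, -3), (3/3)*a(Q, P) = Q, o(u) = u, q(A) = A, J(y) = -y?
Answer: 9409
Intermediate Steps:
j = -120
a(Q, P) = Q
c(s, E) = 3 + 5*s (c(s, E) = 5*s + 3 = 3 + 5*s)
(j + c(o(4), q(J(0))))**2 = (-120 + (3 + 5*4))**2 = (-120 + (3 + 20))**2 = (-120 + 23)**2 = (-97)**2 = 9409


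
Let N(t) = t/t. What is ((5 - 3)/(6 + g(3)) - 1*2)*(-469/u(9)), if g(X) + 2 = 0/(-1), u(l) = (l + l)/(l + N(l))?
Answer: 2345/6 ≈ 390.83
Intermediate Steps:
N(t) = 1
u(l) = 2*l/(1 + l) (u(l) = (l + l)/(l + 1) = (2*l)/(1 + l) = 2*l/(1 + l))
g(X) = -2 (g(X) = -2 + 0/(-1) = -2 + 0*(-1) = -2 + 0 = -2)
((5 - 3)/(6 + g(3)) - 1*2)*(-469/u(9)) = ((5 - 3)/(6 - 2) - 1*2)*(-469/(2*9/(1 + 9))) = (2/4 - 2)*(-469/(2*9/10)) = (2*(¼) - 2)*(-469/(2*9*(⅒))) = (½ - 2)*(-469/9/5) = -(-1407)*5/(2*9) = -3/2*(-2345/9) = 2345/6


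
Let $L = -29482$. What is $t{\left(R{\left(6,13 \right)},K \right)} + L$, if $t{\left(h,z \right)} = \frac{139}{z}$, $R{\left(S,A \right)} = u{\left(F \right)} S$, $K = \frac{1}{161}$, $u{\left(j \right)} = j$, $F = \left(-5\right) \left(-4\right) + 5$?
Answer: $-7103$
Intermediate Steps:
$F = 25$ ($F = 20 + 5 = 25$)
$K = \frac{1}{161} \approx 0.0062112$
$R{\left(S,A \right)} = 25 S$
$t{\left(R{\left(6,13 \right)},K \right)} + L = 139 \frac{1}{\frac{1}{161}} - 29482 = 139 \cdot 161 - 29482 = 22379 - 29482 = -7103$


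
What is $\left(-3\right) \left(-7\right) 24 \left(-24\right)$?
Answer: $-12096$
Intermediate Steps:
$\left(-3\right) \left(-7\right) 24 \left(-24\right) = 21 \cdot 24 \left(-24\right) = 504 \left(-24\right) = -12096$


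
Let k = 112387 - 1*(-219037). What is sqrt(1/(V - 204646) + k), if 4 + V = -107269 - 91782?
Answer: sqrt(54013659826225323)/403701 ≈ 575.69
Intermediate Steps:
V = -199055 (V = -4 + (-107269 - 91782) = -4 - 199051 = -199055)
k = 331424 (k = 112387 + 219037 = 331424)
sqrt(1/(V - 204646) + k) = sqrt(1/(-199055 - 204646) + 331424) = sqrt(1/(-403701) + 331424) = sqrt(-1/403701 + 331424) = sqrt(133796200223/403701) = sqrt(54013659826225323)/403701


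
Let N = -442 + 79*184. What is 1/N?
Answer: 1/14094 ≈ 7.0952e-5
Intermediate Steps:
N = 14094 (N = -442 + 14536 = 14094)
1/N = 1/14094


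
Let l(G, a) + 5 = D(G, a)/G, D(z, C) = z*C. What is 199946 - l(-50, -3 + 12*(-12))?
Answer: 200098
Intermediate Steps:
D(z, C) = C*z
l(G, a) = -5 + a (l(G, a) = -5 + (a*G)/G = -5 + (G*a)/G = -5 + a)
199946 - l(-50, -3 + 12*(-12)) = 199946 - (-5 + (-3 + 12*(-12))) = 199946 - (-5 + (-3 - 144)) = 199946 - (-5 - 147) = 199946 - 1*(-152) = 199946 + 152 = 200098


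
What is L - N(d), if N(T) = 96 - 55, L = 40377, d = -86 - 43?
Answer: 40336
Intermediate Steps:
d = -129
N(T) = 41
L - N(d) = 40377 - 1*41 = 40377 - 41 = 40336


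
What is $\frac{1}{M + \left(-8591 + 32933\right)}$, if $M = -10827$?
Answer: $\frac{1}{13515} \approx 7.3992 \cdot 10^{-5}$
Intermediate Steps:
$\frac{1}{M + \left(-8591 + 32933\right)} = \frac{1}{-10827 + \left(-8591 + 32933\right)} = \frac{1}{-10827 + 24342} = \frac{1}{13515}$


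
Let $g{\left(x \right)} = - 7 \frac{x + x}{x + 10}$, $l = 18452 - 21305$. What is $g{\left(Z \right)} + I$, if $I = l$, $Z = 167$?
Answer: $- \frac{507319}{177} \approx -2866.2$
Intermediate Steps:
$l = -2853$ ($l = 18452 - 21305 = -2853$)
$I = -2853$
$g{\left(x \right)} = - \frac{14 x}{10 + x}$ ($g{\left(x \right)} = - 7 \frac{2 x}{10 + x} = - \frac{14 x}{10 + x}$)
$g{\left(Z \right)} + I = \left(-14\right) 167 \frac{1}{10 + 167} - 2853 = \left(-14\right) 167 \cdot \frac{1}{177} - 2853 = - \frac{2338}{177} - 2853 = - \frac{507319}{177}$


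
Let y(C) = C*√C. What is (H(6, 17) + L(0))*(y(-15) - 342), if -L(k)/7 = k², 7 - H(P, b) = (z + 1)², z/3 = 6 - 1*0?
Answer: 121068 + 5310*I*√15 ≈ 1.2107e+5 + 20566.0*I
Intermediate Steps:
z = 18 (z = 3*(6 - 1*0) = 3*(6 + 0) = 3*6 = 18)
H(P, b) = -354 (H(P, b) = 7 - (18 + 1)² = 7 - 1*19² = 7 - 1*361 = 7 - 361 = -354)
y(C) = C^(3/2)
L(k) = -7*k²
(H(6, 17) + L(0))*(y(-15) - 342) = (-354 - 7*0²)*((-15)^(3/2) - 342) = (-354 - 7*0)*(-15*I*√15 - 342) = (-354 + 0)*(-342 - 15*I*√15) = -354*(-342 - 15*I*√15) = 121068 + 5310*I*√15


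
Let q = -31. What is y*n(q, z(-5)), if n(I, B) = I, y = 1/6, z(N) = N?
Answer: -31/6 ≈ -5.1667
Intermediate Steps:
y = ⅙ ≈ 0.16667
y*n(q, z(-5)) = (⅙)*(-31) = -31/6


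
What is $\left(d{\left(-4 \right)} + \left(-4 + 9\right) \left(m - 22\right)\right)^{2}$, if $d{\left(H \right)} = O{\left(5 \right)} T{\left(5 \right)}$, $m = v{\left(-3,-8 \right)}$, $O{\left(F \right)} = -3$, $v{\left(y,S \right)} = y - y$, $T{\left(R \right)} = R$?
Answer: $15625$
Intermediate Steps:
$v{\left(y,S \right)} = 0$
$m = 0$
$d{\left(H \right)} = -15$ ($d{\left(H \right)} = \left(-3\right) 5 = -15$)
$\left(d{\left(-4 \right)} + \left(-4 + 9\right) \left(m - 22\right)\right)^{2} = \left(-15 + \left(-4 + 9\right) \left(0 - 22\right)\right)^{2} = \left(-15 + 5 \left(-22\right)\right)^{2} = \left(-15 - 110\right)^{2} = \left(-125\right)^{2} = 15625$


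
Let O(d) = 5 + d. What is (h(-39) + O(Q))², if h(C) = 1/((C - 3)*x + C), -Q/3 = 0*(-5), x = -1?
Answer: 256/9 ≈ 28.444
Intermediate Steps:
Q = 0 (Q = -0*(-5) = -3*0 = 0)
h(C) = ⅓ (h(C) = 1/((C - 3)*(-1) + C) = 1/((-3 + C)*(-1) + C) = 1/((3 - C) + C) = 1/3 = ⅓)
(h(-39) + O(Q))² = (⅓ + (5 + 0))² = (⅓ + 5)² = (16/3)² = 256/9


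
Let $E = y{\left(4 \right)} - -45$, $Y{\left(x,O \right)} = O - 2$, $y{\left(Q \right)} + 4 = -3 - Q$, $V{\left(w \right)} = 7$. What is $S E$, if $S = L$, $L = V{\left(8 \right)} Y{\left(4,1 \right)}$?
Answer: $-238$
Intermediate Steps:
$y{\left(Q \right)} = -7 - Q$ ($y{\left(Q \right)} = -4 - \left(3 + Q\right) = -7 - Q$)
$Y{\left(x,O \right)} = -2 + O$ ($Y{\left(x,O \right)} = O - 2 = -2 + O$)
$L = -7$ ($L = 7 \left(-2 + 1\right) = 7 \left(-1\right) = -7$)
$S = -7$
$E = 34$ ($E = \left(-7 - 4\right) - -45 = \left(-7 - 4\right) + 45 = -11 + 45 = 34$)
$S E = \left(-7\right) 34 = -238$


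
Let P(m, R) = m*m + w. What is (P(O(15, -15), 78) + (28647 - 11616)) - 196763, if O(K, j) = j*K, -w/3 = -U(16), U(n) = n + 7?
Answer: -129038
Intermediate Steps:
U(n) = 7 + n
w = 69 (w = -(-3)*(7 + 16) = -(-3)*23 = -3*(-23) = 69)
O(K, j) = K*j
P(m, R) = 69 + m**2 (P(m, R) = m*m + 69 = m**2 + 69 = 69 + m**2)
(P(O(15, -15), 78) + (28647 - 11616)) - 196763 = ((69 + (15*(-15))**2) + (28647 - 11616)) - 196763 = ((69 + (-225)**2) + 17031) - 196763 = ((69 + 50625) + 17031) - 196763 = (50694 + 17031) - 196763 = 67725 - 196763 = -129038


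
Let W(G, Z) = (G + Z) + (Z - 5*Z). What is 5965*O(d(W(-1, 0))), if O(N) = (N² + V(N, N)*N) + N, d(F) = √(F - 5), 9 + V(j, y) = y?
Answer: -71580 - 47720*I*√6 ≈ -71580.0 - 1.1689e+5*I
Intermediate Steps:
V(j, y) = -9 + y
W(G, Z) = G - 3*Z (W(G, Z) = (G + Z) - 4*Z = G - 3*Z)
d(F) = √(-5 + F)
O(N) = N + N² + N*(-9 + N) (O(N) = (N² + (-9 + N)*N) + N = (N² + N*(-9 + N)) + N = N + N² + N*(-9 + N))
5965*O(d(W(-1, 0))) = 5965*(2*√(-5 + (-1 - 3*0))*(-4 + √(-5 + (-1 - 3*0)))) = 5965*(2*√(-5 + (-1 + 0))*(-4 + √(-5 + (-1 + 0)))) = 5965*(2*√(-5 - 1)*(-4 + √(-5 - 1))) = 5965*(2*√(-6)*(-4 + √(-6))) = 5965*(2*(I*√6)*(-4 + I*√6)) = 5965*(2*I*√6*(-4 + I*√6)) = 11930*I*√6*(-4 + I*√6)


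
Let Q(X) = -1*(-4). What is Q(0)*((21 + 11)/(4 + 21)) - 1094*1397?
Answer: -38207822/25 ≈ -1.5283e+6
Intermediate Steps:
Q(X) = 4
Q(0)*((21 + 11)/(4 + 21)) - 1094*1397 = 4*((21 + 11)/(4 + 21)) - 1094*1397 = 4*(32/25) - 1528318 = 128/25 - 1528318 = -38207822/25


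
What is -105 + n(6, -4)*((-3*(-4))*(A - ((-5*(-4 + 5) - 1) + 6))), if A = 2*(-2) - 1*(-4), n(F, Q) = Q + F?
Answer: -105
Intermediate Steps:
n(F, Q) = F + Q
A = 0 (A = -4 + 4 = 0)
-105 + n(6, -4)*((-3*(-4))*(A - ((-5*(-4 + 5) - 1) + 6))) = -105 + (6 - 4)*((-3*(-4))*(0 - ((-5*(-4 + 5) - 1) + 6))) = -105 + 2*(12*(0 - ((-5*1 - 1) + 6))) = -105 + 2*(12*(0 - ((-5 - 1) + 6))) = -105 + 2*(12*(0 - (-6 + 6))) = -105 + 2*(12*(0 - 1*0)) = -105 + 2*(12*(0 + 0)) = -105 + 2*(12*0) = -105 + 2*0 = -105 + 0 = -105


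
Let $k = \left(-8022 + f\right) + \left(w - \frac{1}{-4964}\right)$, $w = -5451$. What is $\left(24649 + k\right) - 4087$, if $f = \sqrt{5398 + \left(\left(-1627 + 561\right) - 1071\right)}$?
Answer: $\frac{35189797}{4964} + \sqrt{3261} \approx 7146.1$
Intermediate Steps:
$f = \sqrt{3261}$ ($f = \sqrt{5398 - 2137} = \sqrt{3261} \approx 57.105$)
$k = - \frac{66879971}{4964} + \sqrt{3261}$ ($k = \left(-8022 + \sqrt{3261}\right) - \frac{27058763}{4964} = - \frac{66879971}{4964} + \sqrt{3261} \approx -13416.0$)
$\left(24649 + k\right) - 4087 = \left(24649 - \left(\frac{66879971}{4964} - \sqrt{3261}\right)\right) - 4087 = \left(\frac{55477665}{4964} + \sqrt{3261}\right) - 4087 = \frac{35189797}{4964} + \sqrt{3261}$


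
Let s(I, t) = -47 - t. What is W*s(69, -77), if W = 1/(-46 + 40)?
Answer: -5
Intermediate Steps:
W = -1/6 (W = 1/(-6) = -1/6 ≈ -0.16667)
W*s(69, -77) = -(-47 - 1*(-77))/6 = -(-47 + 77)/6 = -1/6*30 = -5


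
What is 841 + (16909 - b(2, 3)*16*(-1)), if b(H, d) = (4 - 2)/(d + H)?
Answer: 88782/5 ≈ 17756.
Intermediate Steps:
b(H, d) = 2/(H + d)
841 + (16909 - b(2, 3)*16*(-1)) = 841 + (16909 - (2/(2 + 3))*16*(-1)) = 841 + (16909 - (2/5)*16*(-1)) = 841 + (16909 - (2*(⅕))*16*(-1)) = 841 + (16909 - (⅖)*16*(-1)) = 841 + (16909 - 32*(-1)/5) = 841 + (16909 - 1*(-32/5)) = 841 + (16909 + 32/5) = 841 + 84577/5 = 88782/5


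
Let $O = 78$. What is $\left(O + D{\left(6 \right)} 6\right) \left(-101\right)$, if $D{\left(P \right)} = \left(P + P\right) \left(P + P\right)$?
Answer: $-95142$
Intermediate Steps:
$D{\left(P \right)} = 4 P^{2}$ ($D{\left(P \right)} = 2 P 2 P = 4 P^{2}$)
$\left(O + D{\left(6 \right)} 6\right) \left(-101\right) = \left(78 + 4 \cdot 6^{2} \cdot 6\right) \left(-101\right) = \left(78 + 4 \cdot 36 \cdot 6\right) \left(-101\right) = \left(78 + 144 \cdot 6\right) \left(-101\right) = \left(78 + 864\right) \left(-101\right) = 942 \left(-101\right) = -95142$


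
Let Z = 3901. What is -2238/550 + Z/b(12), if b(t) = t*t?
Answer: 911639/39600 ≈ 23.021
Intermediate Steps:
b(t) = t²
-2238/550 + Z/b(12) = -2238/550 + 3901/(12²) = -2238*1/550 + 3901/144 = -1119/275 + 3901*(1/144) = -1119/275 + 3901/144 = 911639/39600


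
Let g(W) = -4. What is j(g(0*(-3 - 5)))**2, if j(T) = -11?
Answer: 121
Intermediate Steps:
j(g(0*(-3 - 5)))**2 = (-11)**2 = 121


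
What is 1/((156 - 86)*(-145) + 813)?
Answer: -1/9337 ≈ -0.00010710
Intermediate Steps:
1/((156 - 86)*(-145) + 813) = 1/(70*(-145) + 813) = 1/(-10150 + 813) = 1/(-9337) = -1/9337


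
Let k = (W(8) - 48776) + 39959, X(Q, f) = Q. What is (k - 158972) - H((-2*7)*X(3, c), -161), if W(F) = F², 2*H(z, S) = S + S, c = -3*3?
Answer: -167564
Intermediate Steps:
c = -9
H(z, S) = S (H(z, S) = (S + S)/2 = (2*S)/2 = S)
k = -8753 (k = (8² - 48776) + 39959 = (64 - 48776) + 39959 = -48712 + 39959 = -8753)
(k - 158972) - H((-2*7)*X(3, c), -161) = (-8753 - 158972) - 1*(-161) = -167725 + 161 = -167564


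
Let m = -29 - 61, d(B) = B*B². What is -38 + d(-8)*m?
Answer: 46042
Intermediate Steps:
d(B) = B³
m = -90
-38 + d(-8)*m = -38 + (-8)³*(-90) = -38 - 512*(-90) = -38 + 46080 = 46042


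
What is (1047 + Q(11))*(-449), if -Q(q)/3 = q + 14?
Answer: -436428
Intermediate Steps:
Q(q) = -42 - 3*q (Q(q) = -3*(q + 14) = -3*(14 + q) = -42 - 3*q)
(1047 + Q(11))*(-449) = (1047 + (-42 - 3*11))*(-449) = (1047 + (-42 - 33))*(-449) = (1047 - 75)*(-449) = 972*(-449) = -436428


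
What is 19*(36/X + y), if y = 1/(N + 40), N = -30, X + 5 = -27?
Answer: -779/40 ≈ -19.475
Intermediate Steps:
X = -32 (X = -5 - 27 = -32)
y = 1/10 (y = 1/(-30 + 40) = 1/10 ≈ 0.10000)
19*(36/X + y) = 19*(36/(-32) + 1/10) = 19*(36*(-1/32) + 1/10) = 19*(-9/8 + 1/10) = 19*(-41/40) = -779/40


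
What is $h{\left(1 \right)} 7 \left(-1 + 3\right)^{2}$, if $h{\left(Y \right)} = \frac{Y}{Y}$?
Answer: $28$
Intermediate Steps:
$h{\left(Y \right)} = 1$
$h{\left(1 \right)} 7 \left(-1 + 3\right)^{2} = 1 \cdot 7 \left(-1 + 3\right)^{2} = 7 \cdot 2^{2} = 7 \cdot 4 = 28$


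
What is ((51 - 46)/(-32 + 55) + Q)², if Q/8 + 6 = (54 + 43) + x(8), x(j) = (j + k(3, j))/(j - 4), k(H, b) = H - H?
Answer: 292991689/529 ≈ 5.5386e+5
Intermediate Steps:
k(H, b) = 0
x(j) = j/(-4 + j) (x(j) = (j + 0)/(j - 4) = j/(-4 + j))
Q = 744 (Q = -48 + 8*((54 + 43) + 8/(-4 + 8)) = -48 + 8*(97 + 8/4) = -48 + 8*(97 + 8*(¼)) = -48 + 8*(97 + 2) = -48 + 8*99 = -48 + 792 = 744)
((51 - 46)/(-32 + 55) + Q)² = ((51 - 46)/(-32 + 55) + 744)² = (5/23 + 744)² = (17117/23)² = 292991689/529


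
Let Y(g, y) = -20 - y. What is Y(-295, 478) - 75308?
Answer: -75806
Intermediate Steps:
Y(-295, 478) - 75308 = (-20 - 1*478) - 75308 = (-20 - 478) - 75308 = -498 - 75308 = -75806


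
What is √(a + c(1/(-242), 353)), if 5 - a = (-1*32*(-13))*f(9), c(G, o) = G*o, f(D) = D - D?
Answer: √1714/22 ≈ 1.8818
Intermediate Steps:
f(D) = 0
a = 5 (a = 5 - -1*32*(-13)*0 = 5 - (-32*(-13))*0 = 5 - 416*0 = 5 - 1*0 = 5 + 0 = 5)
√(a + c(1/(-242), 353)) = √(5 + 353/(-242)) = √(5 - 1/242*353) = √(5 - 353/242) = √(857/242) = √1714/22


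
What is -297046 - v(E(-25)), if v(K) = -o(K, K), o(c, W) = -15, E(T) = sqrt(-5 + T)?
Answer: -297061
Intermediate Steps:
v(K) = 15 (v(K) = -1*(-15) = 15)
-297046 - v(E(-25)) = -297046 - 1*15 = -297046 - 15 = -297061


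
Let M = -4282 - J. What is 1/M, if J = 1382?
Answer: -1/5664 ≈ -0.00017655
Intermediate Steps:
M = -5664 (M = -4282 - 1*1382 = -4282 - 1382 = -5664)
1/M = 1/(-5664) = -1/5664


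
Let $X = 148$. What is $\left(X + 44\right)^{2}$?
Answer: $36864$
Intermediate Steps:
$\left(X + 44\right)^{2} = \left(148 + 44\right)^{2} = 192^{2} = 36864$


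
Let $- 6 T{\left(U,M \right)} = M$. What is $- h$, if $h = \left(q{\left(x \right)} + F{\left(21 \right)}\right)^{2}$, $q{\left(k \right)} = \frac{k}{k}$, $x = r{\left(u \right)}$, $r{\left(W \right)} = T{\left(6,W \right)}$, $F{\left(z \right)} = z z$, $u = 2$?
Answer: $-195364$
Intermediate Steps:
$T{\left(U,M \right)} = - \frac{M}{6}$
$F{\left(z \right)} = z^{2}$
$r{\left(W \right)} = - \frac{W}{6}$
$x = - \frac{1}{3}$ ($x = \left(- \frac{1}{6}\right) 2 = - \frac{1}{3} \approx -0.33333$)
$q{\left(k \right)} = 1$
$h = 195364$ ($h = \left(1 + 21^{2}\right)^{2} = \left(1 + 441\right)^{2} = 442^{2} = 195364$)
$- h = \left(-1\right) 195364 = -195364$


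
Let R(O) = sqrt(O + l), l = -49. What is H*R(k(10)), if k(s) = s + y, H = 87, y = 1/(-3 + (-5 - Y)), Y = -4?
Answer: 87*I*sqrt(157)/2 ≈ 545.05*I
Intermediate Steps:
y = -1/4 (y = 1/(-3 + (-5 - 1*(-4))) = 1/(-3 + (-5 + 4)) = 1/(-3 - 1) = 1/(-4) = -1/4 ≈ -0.25000)
k(s) = -1/4 + s (k(s) = s - 1/4 = -1/4 + s)
R(O) = sqrt(-49 + O) (R(O) = sqrt(O - 49) = sqrt(-49 + O))
H*R(k(10)) = 87*sqrt(-49 + (-1/4 + 10)) = 87*sqrt(-49 + 39/4) = 87*sqrt(-157/4) = 87*(I*sqrt(157)/2) = 87*I*sqrt(157)/2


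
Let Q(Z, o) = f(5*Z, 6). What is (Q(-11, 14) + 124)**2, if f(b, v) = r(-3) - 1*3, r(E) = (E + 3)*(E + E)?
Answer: 14641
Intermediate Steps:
r(E) = 2*E*(3 + E) (r(E) = (3 + E)*(2*E) = 2*E*(3 + E))
f(b, v) = -3 (f(b, v) = 2*(-3)*(3 - 3) - 1*3 = 2*(-3)*0 - 3 = 0 - 3 = -3)
Q(Z, o) = -3
(Q(-11, 14) + 124)**2 = (-3 + 124)**2 = 121**2 = 14641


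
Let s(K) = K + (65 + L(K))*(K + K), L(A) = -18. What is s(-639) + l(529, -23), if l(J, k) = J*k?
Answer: -72872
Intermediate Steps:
s(K) = 95*K (s(K) = K + (65 - 18)*(K + K) = K + 47*(2*K) = K + 94*K = 95*K)
s(-639) + l(529, -23) = 95*(-639) + 529*(-23) = -60705 - 12167 = -72872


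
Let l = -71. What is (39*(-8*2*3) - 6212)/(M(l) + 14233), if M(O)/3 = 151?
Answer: -4042/7343 ≈ -0.55046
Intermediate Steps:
M(O) = 453 (M(O) = 3*151 = 453)
(39*(-8*2*3) - 6212)/(M(l) + 14233) = (39*(-8*2*3) - 6212)/(453 + 14233) = (39*(-16*3) - 6212)/14686 = (39*(-48) - 6212)*(1/14686) = (-1872 - 6212)*(1/14686) = -8084*1/14686 = -4042/7343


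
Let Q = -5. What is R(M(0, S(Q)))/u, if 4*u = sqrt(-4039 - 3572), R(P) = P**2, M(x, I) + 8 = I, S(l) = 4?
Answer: -64*I*sqrt(7611)/7611 ≈ -0.7336*I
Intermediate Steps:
M(x, I) = -8 + I
u = I*sqrt(7611)/4 (u = sqrt(-4039 - 3572)/4 = sqrt(-7611)/4 = (I*sqrt(7611))/4 = I*sqrt(7611)/4 ≈ 21.81*I)
R(M(0, S(Q)))/u = (-8 + 4)**2/((I*sqrt(7611)/4)) = (-4)**2*(-4*I*sqrt(7611)/7611) = 16*(-4*I*sqrt(7611)/7611) = -64*I*sqrt(7611)/7611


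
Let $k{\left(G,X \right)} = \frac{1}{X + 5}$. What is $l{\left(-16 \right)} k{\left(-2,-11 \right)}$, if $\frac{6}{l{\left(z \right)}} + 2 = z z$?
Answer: $- \frac{1}{254} \approx -0.003937$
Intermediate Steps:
$k{\left(G,X \right)} = \frac{1}{5 + X}$
$l{\left(z \right)} = \frac{6}{-2 + z^{2}}$ ($l{\left(z \right)} = \frac{6}{-2 + z z} = \frac{6}{-2 + z^{2}}$)
$l{\left(-16 \right)} k{\left(-2,-11 \right)} = \frac{6 \frac{1}{-2 + \left(-16\right)^{2}}}{5 - 11} = \frac{6 \frac{1}{-2 + 256}}{-6} = \frac{6}{254} \left(- \frac{1}{6}\right) = 6 \cdot \frac{1}{254} \left(- \frac{1}{6}\right) = \frac{3}{127} \left(- \frac{1}{6}\right) = - \frac{1}{254}$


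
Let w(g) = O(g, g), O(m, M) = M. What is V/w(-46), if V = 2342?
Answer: -1171/23 ≈ -50.913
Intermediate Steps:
w(g) = g
V/w(-46) = 2342/(-46) = 2342*(-1/46) = -1171/23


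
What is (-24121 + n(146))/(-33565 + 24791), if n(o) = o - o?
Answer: 24121/8774 ≈ 2.7491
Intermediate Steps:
n(o) = 0
(-24121 + n(146))/(-33565 + 24791) = (-24121 + 0)/(-33565 + 24791) = -24121/(-8774) = -24121*(-1/8774) = 24121/8774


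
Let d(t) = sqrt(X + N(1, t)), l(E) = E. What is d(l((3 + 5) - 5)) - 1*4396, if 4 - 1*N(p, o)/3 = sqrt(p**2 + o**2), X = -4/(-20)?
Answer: -4396 + sqrt(305 - 75*sqrt(10))/5 ≈ -4394.4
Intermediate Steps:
X = 1/5 (X = -4*(-1/20) = 1/5 ≈ 0.20000)
N(p, o) = 12 - 3*sqrt(o**2 + p**2) (N(p, o) = 12 - 3*sqrt(p**2 + o**2) = 12 - 3*sqrt(o**2 + p**2))
d(t) = sqrt(61/5 - 3*sqrt(1 + t**2)) (d(t) = sqrt(1/5 + (12 - 3*sqrt(t**2 + 1**2))) = sqrt(1/5 + (12 - 3*sqrt(t**2 + 1))) = sqrt(1/5 + (12 - 3*sqrt(1 + t**2))) = sqrt(61/5 - 3*sqrt(1 + t**2)))
d(l((3 + 5) - 5)) - 1*4396 = sqrt(305 - 75*sqrt(1 + ((3 + 5) - 5)**2))/5 - 1*4396 = sqrt(305 - 75*sqrt(1 + (8 - 5)**2))/5 - 4396 = sqrt(305 - 75*sqrt(1 + 3**2))/5 - 4396 = sqrt(305 - 75*sqrt(1 + 9))/5 - 4396 = sqrt(305 - 75*sqrt(10))/5 - 4396 = -4396 + sqrt(305 - 75*sqrt(10))/5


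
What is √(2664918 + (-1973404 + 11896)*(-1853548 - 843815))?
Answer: 3*√587877974258 ≈ 2.3002e+6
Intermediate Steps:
√(2664918 + (-1973404 + 11896)*(-1853548 - 843815)) = √(2664918 - 1961508*(-2697363)) = √(2664918 + 5290899103404) = √5290901768322 = 3*√587877974258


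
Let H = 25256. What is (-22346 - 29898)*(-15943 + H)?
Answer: -486548372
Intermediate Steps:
(-22346 - 29898)*(-15943 + H) = (-22346 - 29898)*(-15943 + 25256) = -52244*9313 = -486548372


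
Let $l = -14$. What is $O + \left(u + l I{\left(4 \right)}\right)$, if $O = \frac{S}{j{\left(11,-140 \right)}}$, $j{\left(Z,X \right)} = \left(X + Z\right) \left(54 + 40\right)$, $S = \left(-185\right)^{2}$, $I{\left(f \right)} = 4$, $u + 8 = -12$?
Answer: $- \frac{955801}{12126} \approx -78.822$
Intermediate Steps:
$u = -20$ ($u = -8 - 12 = -20$)
$S = 34225$
$j{\left(Z,X \right)} = 94 X + 94 Z$ ($j{\left(Z,X \right)} = \left(X + Z\right) 94 = 94 X + 94 Z$)
$O = - \frac{34225}{12126}$ ($O = \frac{34225}{94 \left(-140\right) + 94 \cdot 11} = \frac{34225}{-13160 + 1034} = \frac{34225}{-12126} = 34225 \left(- \frac{1}{12126}\right) = - \frac{34225}{12126} \approx -2.8224$)
$O + \left(u + l I{\left(4 \right)}\right) = - \frac{34225}{12126} - 76 = - \frac{955801}{12126}$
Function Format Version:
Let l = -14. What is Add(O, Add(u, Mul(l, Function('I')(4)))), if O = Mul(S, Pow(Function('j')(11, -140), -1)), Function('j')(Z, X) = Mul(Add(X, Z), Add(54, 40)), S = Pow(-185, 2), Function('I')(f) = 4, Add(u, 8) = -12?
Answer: Rational(-955801, 12126) ≈ -78.822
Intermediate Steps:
u = -20 (u = Add(-8, -12) = -20)
S = 34225
Function('j')(Z, X) = Add(Mul(94, X), Mul(94, Z)) (Function('j')(Z, X) = Mul(Add(X, Z), 94) = Add(Mul(94, X), Mul(94, Z)))
O = Rational(-34225, 12126) (O = Mul(34225, Pow(Add(Mul(94, -140), Mul(94, 11)), -1)) = Mul(34225, Pow(Add(-13160, 1034), -1)) = Mul(34225, Pow(-12126, -1)) = Mul(34225, Rational(-1, 12126)) = Rational(-34225, 12126) ≈ -2.8224)
Add(O, Add(u, Mul(l, Function('I')(4)))) = Add(Rational(-34225, 12126), Add(-20, Mul(-14, 4))) = Add(Rational(-34225, 12126), Add(-20, -56)) = Add(Rational(-34225, 12126), -76) = Rational(-955801, 12126)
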